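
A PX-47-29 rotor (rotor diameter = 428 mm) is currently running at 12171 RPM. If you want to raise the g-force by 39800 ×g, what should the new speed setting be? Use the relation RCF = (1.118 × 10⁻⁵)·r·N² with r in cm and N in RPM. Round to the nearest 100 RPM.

r = 428 mm / 2 = 214 mm = 21.4 cm
Current RCF = 1.118 × 10⁻⁵ × 21.4 × (12171)² = 1.118 × 10⁻⁵ × 21.4 × 148,133,241 ≈ 35,441.2 × g
Target RCF = 35,441.2 + 39,800 = 75,241.2 × g
N² = 75,241.2 / (23.9252 × 10⁻⁵) = 314,485,145
N ≈ √314,485,145 ≈ 17,733.7

≈ 17700 RPM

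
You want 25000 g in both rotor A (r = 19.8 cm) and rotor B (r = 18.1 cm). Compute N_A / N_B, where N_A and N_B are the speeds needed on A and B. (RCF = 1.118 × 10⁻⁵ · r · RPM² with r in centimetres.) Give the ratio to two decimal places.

At fixed RCF, N ∝ 1/√r, so N_A/N_B = √(r_B/r_A) = √(18.1/19.8) = √0.914141 = 0.9561.

0.96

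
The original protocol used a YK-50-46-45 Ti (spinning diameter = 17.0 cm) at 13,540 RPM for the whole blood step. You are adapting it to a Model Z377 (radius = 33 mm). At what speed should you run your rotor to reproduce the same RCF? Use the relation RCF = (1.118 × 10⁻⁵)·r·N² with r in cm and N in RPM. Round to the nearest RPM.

≈ 21731 RPM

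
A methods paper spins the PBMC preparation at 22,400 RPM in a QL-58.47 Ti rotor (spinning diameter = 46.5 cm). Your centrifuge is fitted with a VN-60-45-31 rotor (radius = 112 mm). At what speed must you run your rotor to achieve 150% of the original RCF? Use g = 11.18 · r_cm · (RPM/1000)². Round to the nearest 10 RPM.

Original rotor: r = 46.5 / 2 = 23.25 cm
RCF = 11.18 × r × (N/1000)²
RCF_original = 11.18 × 23.25 × (22.4)² = 11.18 × 23.25 × 501.76 ≈ 130,425 × g
Target RCF = 1.5 × 130,425 ≈ 195,637.5 × g
Your rotor: r = 112 mm = 11.2 cm
195,637.5 = 11.18 × 11.2 × (N/1000)²
(N/1000)² = 195,637.5 / 125.216 = 1562.4
N = 1000 × √1562.4 ≈ 39,527.2

39530 RPM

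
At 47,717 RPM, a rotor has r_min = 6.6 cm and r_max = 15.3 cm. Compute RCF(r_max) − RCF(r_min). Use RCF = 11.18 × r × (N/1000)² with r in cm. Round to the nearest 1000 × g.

≈ 221000 × g

ΔRCF = 11.18 × (r_max − r_min) × (N/1000)² = 11.18 × 8.7 × 2,276.912089 ≈ 221,466.1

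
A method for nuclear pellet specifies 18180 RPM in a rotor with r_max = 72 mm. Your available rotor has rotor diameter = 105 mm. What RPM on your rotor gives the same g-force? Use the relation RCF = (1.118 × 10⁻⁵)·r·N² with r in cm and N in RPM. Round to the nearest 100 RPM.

≈ 21300 RPM

Original rotor: r = 72 mm = 7.2 cm
RCF_original = 1.118 × 10⁻⁵ × 7.2 × (18180)² = 1.118 × 10⁻⁵ × 7.2 × 330,512,400 ≈ 26,604.9 × g
Your rotor: r = 105 mm / 2 = 52.5 mm = 5.25 cm
26,604.9 = 1.118 × 10⁻⁵ × 5.25 × N²
N² = 26,604.9 / (5.8695 × 10⁻⁵) = 453,273,703
N ≈ √453,273,703 ≈ 21,290.2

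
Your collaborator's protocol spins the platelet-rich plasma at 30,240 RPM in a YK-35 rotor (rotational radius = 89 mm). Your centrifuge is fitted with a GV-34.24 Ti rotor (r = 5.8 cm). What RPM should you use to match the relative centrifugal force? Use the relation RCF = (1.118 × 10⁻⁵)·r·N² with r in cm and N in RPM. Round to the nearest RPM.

≈ 37460 RPM

Original rotor: r = 89 mm = 8.9 cm
RCF_original = 1.118 × 10⁻⁵ × 8.9 × (30240)² = 1.118 × 10⁻⁵ × 8.9 × 914,457,600 ≈ 90,990.4 × g
90,990.4 = 1.118 × 10⁻⁵ × 5.8 × N²
N² = 90,990.4 / (6.4844 × 10⁻⁵) = 1,403,220,036
N ≈ √1,403,220,036 ≈ 37,459.6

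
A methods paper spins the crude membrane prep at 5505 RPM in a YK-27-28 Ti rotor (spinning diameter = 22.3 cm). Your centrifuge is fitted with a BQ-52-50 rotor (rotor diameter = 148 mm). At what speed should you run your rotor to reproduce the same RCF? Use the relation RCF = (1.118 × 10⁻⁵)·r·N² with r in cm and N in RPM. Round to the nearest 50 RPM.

6750 RPM

Original rotor: r = 22.3 / 2 = 11.15 cm
RCF_original = 1.118 × 10⁻⁵ × 11.15 × (5505)² = 1.118 × 10⁻⁵ × 11.15 × 30,305,025 ≈ 3,777.7 × g
Your rotor: r = 148 mm / 2 = 74 mm = 7.4 cm
3,777.7 = 1.118 × 10⁻⁵ × 7.4 × N²
N² = 3,777.7 / (8.2732 × 10⁻⁵) = 45,661,896
N ≈ √45,661,896 ≈ 6,757.4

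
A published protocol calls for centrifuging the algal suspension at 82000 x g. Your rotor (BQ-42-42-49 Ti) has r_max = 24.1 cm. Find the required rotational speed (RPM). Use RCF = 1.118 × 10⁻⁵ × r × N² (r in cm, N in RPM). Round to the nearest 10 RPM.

82,000 = 1.118 × 10⁻⁵ × 24.1 × N²
N² = 82,000 / (26.9438 × 10⁻⁵) = 304,337,176
N ≈ √304,337,176 ≈ 17,445.3

17450 RPM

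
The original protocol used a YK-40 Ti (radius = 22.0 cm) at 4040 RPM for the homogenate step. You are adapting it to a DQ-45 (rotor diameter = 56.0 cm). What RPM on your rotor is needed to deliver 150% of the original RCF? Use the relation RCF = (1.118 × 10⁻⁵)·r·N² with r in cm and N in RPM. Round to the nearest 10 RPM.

4390 RPM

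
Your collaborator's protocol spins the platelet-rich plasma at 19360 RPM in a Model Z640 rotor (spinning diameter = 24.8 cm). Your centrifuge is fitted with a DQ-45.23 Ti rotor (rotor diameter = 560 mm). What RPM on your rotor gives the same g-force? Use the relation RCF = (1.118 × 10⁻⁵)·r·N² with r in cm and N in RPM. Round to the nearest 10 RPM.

Original rotor: r = 24.8 / 2 = 12.4 cm
RCF_original = 1.118 × 10⁻⁵ × 12.4 × (19360)² = 1.118 × 10⁻⁵ × 12.4 × 374,809,600 ≈ 51,960.6 × g
Your rotor: r = 560 mm / 2 = 280 mm = 28 cm
51,960.6 = 1.118 × 10⁻⁵ × 28 × N²
N² = 51,960.6 / (31.304 × 10⁻⁵) = 165,987,094
N ≈ √165,987,094 ≈ 12,883.6

12880 RPM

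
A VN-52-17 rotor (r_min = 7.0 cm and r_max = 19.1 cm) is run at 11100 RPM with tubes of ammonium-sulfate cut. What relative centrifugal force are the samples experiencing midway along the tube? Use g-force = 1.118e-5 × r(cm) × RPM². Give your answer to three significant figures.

18000 g

r_avg = (7.0 + 19.1) / 2 = 13.05 cm
RCF = 1.118 × 10⁻⁵ × 13.05 × (11100)² = 1.118 × 10⁻⁵ × 13.05 × 123,210,000 ≈ 17,976.2 × g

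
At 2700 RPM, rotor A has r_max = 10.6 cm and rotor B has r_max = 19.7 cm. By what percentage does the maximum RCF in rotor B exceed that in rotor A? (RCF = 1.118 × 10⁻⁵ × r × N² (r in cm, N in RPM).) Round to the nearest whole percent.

At equal RPM, RCF scales linearly with r: ratio = 19.7 / 10.6 = 1.8585.
So rotor B delivers 85.8% more g-force.

86%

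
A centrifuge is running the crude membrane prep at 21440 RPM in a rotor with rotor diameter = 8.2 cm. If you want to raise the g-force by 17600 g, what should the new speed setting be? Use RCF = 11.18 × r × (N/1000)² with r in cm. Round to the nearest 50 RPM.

r = 8.2 / 2 = 4.1 cm
Current RCF = 11.18 × 4.1 × (21.44)² = 11.18 × 4.1 × 459.6736 ≈ 21,070.5 × g
Target RCF = 21,070.5 + 17,600 = 38,670.5 × g
(N/1000)² = 38,670.5 / 45.838 = 843.6341
N = 1000 × √843.6341 ≈ 29,045.4

29050 RPM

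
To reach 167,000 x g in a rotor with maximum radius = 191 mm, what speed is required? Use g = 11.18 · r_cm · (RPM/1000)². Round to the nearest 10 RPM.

r = 191 mm = 19.1 cm
RCF = 11.18 × r × (N/1000)²
167,000 = 11.18 × 19.1 × (N/1000)²
(N/1000)² = 167,000 / 213.538 = 782.0622
N = 1000 × √782.0622 ≈ 27,965.4

N ≈ 27970 RPM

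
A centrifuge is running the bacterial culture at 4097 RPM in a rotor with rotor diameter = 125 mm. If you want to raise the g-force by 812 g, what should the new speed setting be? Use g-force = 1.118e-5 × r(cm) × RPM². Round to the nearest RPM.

N₂ ≈ 5330 RPM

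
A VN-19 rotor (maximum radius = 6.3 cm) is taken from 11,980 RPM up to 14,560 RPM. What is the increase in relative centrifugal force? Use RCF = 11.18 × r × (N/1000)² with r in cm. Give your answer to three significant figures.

≈ 4820 × g

RCF₁ = 11.18 × 6.3 × (11.98)² = 11.18 × 6.3 × 143.5204 ≈ 10,108.7 × g
RCF₂ = 11.18 × 6.3 × (14.56)² = 11.18 × 6.3 × 211.9936 ≈ 14,931.6 × g
Increase = 14,931.6 − 10,108.7 = 4,822.9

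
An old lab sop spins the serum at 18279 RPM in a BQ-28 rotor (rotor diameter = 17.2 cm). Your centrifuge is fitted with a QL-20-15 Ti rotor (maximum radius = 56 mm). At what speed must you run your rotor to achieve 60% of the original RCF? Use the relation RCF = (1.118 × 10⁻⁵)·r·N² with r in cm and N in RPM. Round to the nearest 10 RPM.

Original rotor: r = 17.2 / 2 = 8.6 cm
RCF_original = 1.118 × 10⁻⁵ × 8.6 × (18279)² = 1.118 × 10⁻⁵ × 8.6 × 334,121,841 ≈ 32,125.1 × g
Target RCF = 0.6 × 32,125.1 ≈ 19,275.1 × g
Your rotor: r = 56 mm = 5.6 cm
19,275.1 = 1.118 × 10⁻⁵ × 5.6 × N²
N² = 19,275.1 / (6.2608 × 10⁻⁵) = 307,869,601
N ≈ √307,869,601 ≈ 17,546.2

17550 RPM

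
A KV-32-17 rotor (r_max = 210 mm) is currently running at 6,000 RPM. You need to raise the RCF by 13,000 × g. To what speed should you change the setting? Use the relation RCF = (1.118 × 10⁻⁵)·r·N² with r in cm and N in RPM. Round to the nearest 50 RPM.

r = 210 mm = 21.0 cm
Current RCF = 1.118 × 10⁻⁵ × 21 × (6000)² = 1.118 × 10⁻⁵ × 21 × 36,000,000 ≈ 8,452.1 × g
Target RCF = 8,452.1 + 13,000 = 21,452.1 × g
N² = 21,452.1 / (23.478 × 10⁻⁵) = 91,371,071
N ≈ √91,371,071 ≈ 9,558.8

N₂ ≈ 9550 RPM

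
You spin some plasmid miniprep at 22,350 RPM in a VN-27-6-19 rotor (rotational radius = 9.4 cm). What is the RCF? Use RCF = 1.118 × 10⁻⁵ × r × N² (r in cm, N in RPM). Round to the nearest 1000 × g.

≈ 52000 g

RCF = 1.118 × 10⁻⁵ × r × N²
RCF = 1.118 × 10⁻⁵ × 9.4 × (22350)² = 1.118 × 10⁻⁵ × 9.4 × 499,522,500 ≈ 52,495.8 × g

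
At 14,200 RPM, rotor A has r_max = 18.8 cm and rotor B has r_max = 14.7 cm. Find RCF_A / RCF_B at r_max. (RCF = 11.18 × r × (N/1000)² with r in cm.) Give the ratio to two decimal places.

At fixed N, RCF ∝ r, so RCF_A/RCF_B = r_A/r_B = 18.8 / 14.7 = 1.2789.

1.28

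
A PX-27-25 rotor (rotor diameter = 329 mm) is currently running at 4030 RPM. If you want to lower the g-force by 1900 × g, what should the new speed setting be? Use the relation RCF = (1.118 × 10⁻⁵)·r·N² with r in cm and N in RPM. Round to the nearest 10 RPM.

≈ 2430 RPM

r = 329 mm / 2 = 164.5 mm = 16.45 cm
Current RCF = 1.118 × 10⁻⁵ × 16.45 × (4030)² = 1.118 × 10⁻⁵ × 16.45 × 16,240,900 ≈ 2,986.9 × g
Target RCF = 2,986.9 − 1,900 = 1,086.9 × g
N² = 1,086.9 / (18.3911 × 10⁻⁵) = 5,909,924
N ≈ √5,909,924 ≈ 2,431.0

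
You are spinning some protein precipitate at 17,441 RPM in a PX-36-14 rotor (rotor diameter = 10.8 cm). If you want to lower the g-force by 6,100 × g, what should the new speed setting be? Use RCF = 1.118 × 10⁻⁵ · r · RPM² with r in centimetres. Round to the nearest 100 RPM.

r = 10.8 / 2 = 5.4 cm
Current RCF = 1.118 × 10⁻⁵ × 5.4 × (17441)² = 1.118 × 10⁻⁵ × 5.4 × 304,188,481 ≈ 18,364.5 × g
Target RCF = 18,364.5 − 6,100 = 12,264.5 × g
N² = 12,264.5 / (6.0372 × 10⁻⁵) = 203,148,811
N ≈ √203,148,811 ≈ 14,253.0

N₂ ≈ 14300 RPM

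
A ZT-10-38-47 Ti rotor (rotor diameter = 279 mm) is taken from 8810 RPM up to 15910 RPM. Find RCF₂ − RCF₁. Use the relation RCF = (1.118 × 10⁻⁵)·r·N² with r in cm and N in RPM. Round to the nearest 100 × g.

≈ 27400 ×g

r = 279 mm / 2 = 139.5 mm = 13.95 cm
RCF₁ = 1.118 × 10⁻⁵ × 13.95 × (8810)² = 1.118 × 10⁻⁵ × 13.95 × 77,616,100 ≈ 12,105.1 × g
RCF₂ = 1.118 × 10⁻⁵ × 13.95 × (15910)² = 1.118 × 10⁻⁵ × 13.95 × 253,128,100 ≈ 39,478.1 × g
Increase = 39,478.1 − 12,105.1 = 27,373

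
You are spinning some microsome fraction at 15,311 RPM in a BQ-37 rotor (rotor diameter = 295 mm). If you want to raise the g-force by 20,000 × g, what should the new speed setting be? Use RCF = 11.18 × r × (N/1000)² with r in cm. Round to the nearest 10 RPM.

N₂ ≈ 18860 RPM

r = 295 mm / 2 = 147.5 mm = 14.75 cm
Current RCF = 11.18 × 14.75 × (15.311)² = 11.18 × 14.75 × 234.426721 ≈ 38,658.1 × g
Target RCF = 38,658.1 + 20,000 = 58,658.1 × g
(N/1000)² = 58,658.1 / 164.905 = 355.7084
N = 1000 × √355.7084 ≈ 18,860.2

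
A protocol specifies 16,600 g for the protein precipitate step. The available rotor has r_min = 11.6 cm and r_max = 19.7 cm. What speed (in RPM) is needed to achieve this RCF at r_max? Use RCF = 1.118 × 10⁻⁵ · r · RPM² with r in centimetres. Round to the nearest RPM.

≈ 8682 RPM

Use r_max = 19.7 cm.
16,600 = 1.118 × 10⁻⁵ × 19.7 × N²
N² = 16,600 / (22.0246 × 10⁻⁵) = 75,370,268
N ≈ √75,370,268 ≈ 8,681.6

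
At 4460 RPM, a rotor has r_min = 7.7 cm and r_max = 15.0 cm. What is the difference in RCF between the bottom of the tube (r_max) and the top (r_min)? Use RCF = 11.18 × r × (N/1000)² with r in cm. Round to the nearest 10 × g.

RCF_max = 11.18 × 15 × (4.46)² = 11.18 × 15 × 19.8916 ≈ 3,335.8 × g
RCF_min = 11.18 × 7.7 × (4.46)² = 11.18 × 7.7 × 19.8916 ≈ 1,712.4 × g
ΔRCF = 3,335.8 − 1,712.4 = 1,623.4

ΔRCF ≈ 1620 g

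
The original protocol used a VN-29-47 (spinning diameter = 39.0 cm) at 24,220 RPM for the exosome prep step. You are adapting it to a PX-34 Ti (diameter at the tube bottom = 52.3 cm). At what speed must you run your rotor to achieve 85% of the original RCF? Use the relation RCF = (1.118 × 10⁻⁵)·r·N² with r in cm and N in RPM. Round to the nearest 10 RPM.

≈ 19280 RPM

Original rotor: r = 39.0 / 2 = 19.5 cm
RCF = 1.118 × 10⁻⁵ × r × N²
RCF_original = 1.118 × 10⁻⁵ × 19.5 × (24220)² = 1.118 × 10⁻⁵ × 19.5 × 586,608,400 ≈ 127,886.5 × g
Target RCF = 0.85 × 127,886.5 ≈ 108,703.5 × g
Your rotor: r = 52.3 / 2 = 26.15 cm
108,703.5 = 1.118 × 10⁻⁵ × 26.15 × N²
N² = 108,703.5 / (29.2357 × 10⁻⁵) = 371,817,675
N ≈ √371,817,675 ≈ 19,282.6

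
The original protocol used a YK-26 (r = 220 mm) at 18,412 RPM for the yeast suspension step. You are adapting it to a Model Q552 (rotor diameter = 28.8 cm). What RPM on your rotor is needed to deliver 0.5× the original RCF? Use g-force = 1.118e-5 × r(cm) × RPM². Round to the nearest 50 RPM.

16100 RPM

Original rotor: r = 220 mm = 22.0 cm
RCF_original = 1.118 × 10⁻⁵ × 22 × (18412)² = 1.118 × 10⁻⁵ × 22 × 339,001,744 ≈ 83,380.9 × g
Target RCF = 0.5 × 83,380.9 ≈ 41,690.4 × g
Your rotor: r = 28.8 / 2 = 14.4 cm
41,690.4 = 1.118 × 10⁻⁵ × 14.4 × N²
N² = 41,690.4 / (16.0992 × 10⁻⁵) = 258,959,451
N ≈ √258,959,451 ≈ 16,092.2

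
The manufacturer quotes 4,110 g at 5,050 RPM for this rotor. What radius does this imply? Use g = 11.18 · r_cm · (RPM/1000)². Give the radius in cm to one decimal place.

14.4 cm

RCF = 11.18 × r × (N/1000)²
4110 = 11.18 × r × (5.05)²
r = 4110 / (11.18 × 25.5025) = 4110 / 285.1179 ≈ 14.415 cm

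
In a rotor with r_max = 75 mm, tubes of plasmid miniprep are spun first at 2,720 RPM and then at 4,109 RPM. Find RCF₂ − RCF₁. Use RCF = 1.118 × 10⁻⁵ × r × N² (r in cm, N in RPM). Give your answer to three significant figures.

795 g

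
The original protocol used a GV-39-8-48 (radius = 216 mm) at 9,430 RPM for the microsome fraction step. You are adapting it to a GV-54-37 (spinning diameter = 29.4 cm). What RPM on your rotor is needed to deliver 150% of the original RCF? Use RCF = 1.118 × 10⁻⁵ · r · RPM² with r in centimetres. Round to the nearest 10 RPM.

Original rotor: r = 216 mm = 21.6 cm
RCF = 1.118 × 10⁻⁵ × r × N²
RCF_original = 1.118 × 10⁻⁵ × 21.6 × (9430)² = 1.118 × 10⁻⁵ × 21.6 × 88,924,900 ≈ 21,474.3 × g
Target RCF = 1.5 × 21,474.3 ≈ 32,211.4 × g
Your rotor: r = 29.4 / 2 = 14.7 cm
32,211.4 = 1.118 × 10⁻⁵ × 14.7 × N²
N² = 32,211.4 / (16.4346 × 10⁻⁵) = 195,997,469
N ≈ √195,997,469 ≈ 13,999.9

14000 RPM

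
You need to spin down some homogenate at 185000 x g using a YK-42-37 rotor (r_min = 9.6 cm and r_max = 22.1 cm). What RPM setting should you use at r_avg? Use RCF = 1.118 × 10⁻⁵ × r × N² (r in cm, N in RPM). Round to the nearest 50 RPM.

r_avg = (9.6 + 22.1) / 2 = 15.85 cm
185,000 = 1.118 × 10⁻⁵ × 15.85 × N²
N² = 185,000 / (17.7203 × 10⁻⁵) = 1,044,000,384
N ≈ √1,044,000,384 ≈ 32,311.0

32300 RPM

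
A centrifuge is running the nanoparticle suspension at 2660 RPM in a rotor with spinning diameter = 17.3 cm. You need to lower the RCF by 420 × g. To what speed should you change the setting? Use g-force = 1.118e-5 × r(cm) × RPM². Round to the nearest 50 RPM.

r = 17.3 / 2 = 8.65 cm
Current RCF = 1.118 × 10⁻⁵ × 8.65 × (2660)² = 1.118 × 10⁻⁵ × 8.65 × 7,075,600 ≈ 684.3 × g
Target RCF = 684.3 − 420 = 264.3 × g
N² = 264.3 / (9.6707 × 10⁻⁵) = 2,732,998
N ≈ √2,732,998 ≈ 1,653.2

≈ 1650 RPM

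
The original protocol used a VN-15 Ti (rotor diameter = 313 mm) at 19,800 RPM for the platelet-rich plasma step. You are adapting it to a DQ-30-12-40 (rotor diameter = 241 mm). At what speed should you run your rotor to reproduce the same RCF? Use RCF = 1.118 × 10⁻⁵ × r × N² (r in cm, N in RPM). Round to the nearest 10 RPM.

22560 RPM

Original rotor: r = 313 mm / 2 = 156.5 mm = 15.65 cm
RCF_original = 1.118 × 10⁻⁵ × 15.65 × (19800)² = 1.118 × 10⁻⁵ × 15.65 × 392,040,000 ≈ 68,594.1 × g
Your rotor: r = 241 mm / 2 = 120.5 mm = 12.05 cm
68,594.1 = 1.118 × 10⁻⁵ × 12.05 × N²
N² = 68,594.1 / (13.4719 × 10⁻⁵) = 509,164,260
N ≈ √509,164,260 ≈ 22,564.7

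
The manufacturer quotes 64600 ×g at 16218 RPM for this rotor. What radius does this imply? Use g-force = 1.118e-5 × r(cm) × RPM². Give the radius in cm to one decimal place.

RCF = 1.118 × 10⁻⁵ × r × N²
64600 = 1.118 × 10⁻⁵ × r × (16218)²
r = 64600 / (1.118 × 10⁻⁵ × 263,023,524) = 64600 / 2940.603 ≈ 21.968 cm

r ≈ 22.0 cm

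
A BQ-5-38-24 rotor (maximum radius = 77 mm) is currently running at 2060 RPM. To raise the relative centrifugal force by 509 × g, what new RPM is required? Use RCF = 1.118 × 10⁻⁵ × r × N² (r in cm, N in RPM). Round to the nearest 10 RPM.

r = 77 mm = 7.7 cm
Current RCF = 1.118 × 10⁻⁵ × 7.7 × (2060)² = 1.118 × 10⁻⁵ × 7.7 × 4,243,600 ≈ 365.3 × g
Target RCF = 365.3 + 509 = 874.3 × g
N² = 874.3 / (8.6086 × 10⁻⁵) = 10,156,123
N ≈ √10,156,123 ≈ 3,186.9

N₂ ≈ 3190 RPM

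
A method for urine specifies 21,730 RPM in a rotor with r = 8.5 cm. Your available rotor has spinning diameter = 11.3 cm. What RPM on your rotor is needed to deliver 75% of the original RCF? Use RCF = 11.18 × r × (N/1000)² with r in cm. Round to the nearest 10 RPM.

≈ 23080 RPM

RCF = 11.18 × r × (N/1000)²
RCF_original = 11.18 × 8.5 × (21.73)² = 11.18 × 8.5 × 472.1929 ≈ 44,872.5 × g
Target RCF = 0.75 × 44,872.5 ≈ 33,654.4 × g
Your rotor: r = 11.3 / 2 = 5.65 cm
33,654.4 = 11.18 × 5.65 × (N/1000)²
(N/1000)² = 33,654.4 / 63.167 = 532.7845
N = 1000 × √532.7845 ≈ 23,082.1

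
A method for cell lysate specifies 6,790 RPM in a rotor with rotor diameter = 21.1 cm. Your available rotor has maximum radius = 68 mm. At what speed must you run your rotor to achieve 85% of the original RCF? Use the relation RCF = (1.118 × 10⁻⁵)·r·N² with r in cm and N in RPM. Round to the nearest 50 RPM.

Original rotor: r = 21.1 / 2 = 10.55 cm
RCF_original = 1.118 × 10⁻⁵ × 10.55 × (6790)² = 1.118 × 10⁻⁵ × 10.55 × 46,104,100 ≈ 5,437.9 × g
Target RCF = 0.85 × 5,437.9 ≈ 4,622.2 × g
Your rotor: r = 68 mm = 6.8 cm
4,622.2 = 1.118 × 10⁻⁵ × 6.8 × N²
N² = 4,622.2 / (7.6024 × 10⁻⁵) = 60,799,221
N ≈ √60,799,221 ≈ 7,797.4

7800 RPM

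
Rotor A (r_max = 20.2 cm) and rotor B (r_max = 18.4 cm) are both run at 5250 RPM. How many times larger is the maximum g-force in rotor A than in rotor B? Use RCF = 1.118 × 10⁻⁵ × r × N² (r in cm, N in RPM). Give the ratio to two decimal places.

1.10

At fixed N, RCF ∝ r, so RCF_A/RCF_B = r_A/r_B = 20.2 / 18.4 = 1.0978.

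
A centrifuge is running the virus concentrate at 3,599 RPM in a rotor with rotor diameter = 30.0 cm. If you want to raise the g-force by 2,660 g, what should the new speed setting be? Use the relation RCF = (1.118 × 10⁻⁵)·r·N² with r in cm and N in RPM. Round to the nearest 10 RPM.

r = 30.0 / 2 = 15 cm
Current RCF = 1.118 × 10⁻⁵ × 15 × (3599)² = 1.118 × 10⁻⁵ × 15 × 12,952,801 ≈ 2,172.2 × g
Target RCF = 2,172.2 + 2,660 = 4,832.2 × g
N² = 4,832.2 / (16.77 × 10⁻⁵) = 28,814,550
N ≈ √28,814,550 ≈ 5,367.9

N₂ ≈ 5370 RPM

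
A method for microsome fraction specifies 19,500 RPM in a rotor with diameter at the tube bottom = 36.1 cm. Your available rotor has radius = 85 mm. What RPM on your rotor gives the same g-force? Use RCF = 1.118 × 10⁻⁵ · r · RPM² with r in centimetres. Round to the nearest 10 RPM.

≈ 28420 RPM

Original rotor: r = 36.1 / 2 = 18.05 cm
RCF_original = 1.118 × 10⁻⁵ × 18.05 × (19500)² = 1.118 × 10⁻⁵ × 18.05 × 380,250,000 ≈ 76,734.1 × g
Your rotor: r = 85 mm = 8.5 cm
76,734.1 = 1.118 × 10⁻⁵ × 8.5 × N²
N² = 76,734.1 / (9.503 × 10⁻⁵) = 807,472,377
N ≈ √807,472,377 ≈ 28,416.1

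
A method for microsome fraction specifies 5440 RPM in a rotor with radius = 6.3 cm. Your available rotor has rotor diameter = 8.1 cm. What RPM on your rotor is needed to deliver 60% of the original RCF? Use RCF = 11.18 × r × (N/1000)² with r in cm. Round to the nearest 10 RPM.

5260 RPM

RCF = 11.18 × r × (N/1000)²
RCF_original = 11.18 × 6.3 × (5.44)² = 11.18 × 6.3 × 29.5936 ≈ 2,084.4 × g
Target RCF = 0.6 × 2,084.4 ≈ 1,250.6 × g
Your rotor: r = 8.1 / 2 = 4.05 cm
1,250.6 = 11.18 × 4.05 × (N/1000)²
(N/1000)² = 1,250.6 / 45.279 = 27.61987
N = 1000 × √27.61987 ≈ 5,255.5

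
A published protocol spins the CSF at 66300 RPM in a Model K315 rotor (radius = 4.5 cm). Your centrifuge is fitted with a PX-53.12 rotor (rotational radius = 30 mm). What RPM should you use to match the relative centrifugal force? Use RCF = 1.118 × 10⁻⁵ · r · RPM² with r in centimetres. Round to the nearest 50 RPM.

81200 RPM

RCF_original = 1.118 × 10⁻⁵ × 4.5 × (66300)² = 1.118 × 10⁻⁵ × 4.5 × 4,395,690,000 ≈ 221,147.2 × g
Your rotor: r = 30 mm = 3.0 cm
221,147.2 = 1.118 × 10⁻⁵ × 3 × N²
N² = 221,147.2 / (3.354 × 10⁻⁵) = 6,593,536,076
N ≈ √6,593,536,076 ≈ 81,200.6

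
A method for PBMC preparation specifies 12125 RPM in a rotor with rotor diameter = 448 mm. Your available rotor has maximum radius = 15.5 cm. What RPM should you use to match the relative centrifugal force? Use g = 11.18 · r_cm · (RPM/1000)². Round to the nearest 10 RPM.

≈ 14580 RPM

Original rotor: r = 448 mm / 2 = 224 mm = 22.4 cm
RCF = 11.18 × r × (N/1000)²
RCF_original = 11.18 × 22.4 × (12.125)² = 11.18 × 22.4 × 147.015625 ≈ 36,817.4 × g
36,817.4 = 11.18 × 15.5 × (N/1000)²
(N/1000)² = 36,817.4 / 173.29 = 212.4612
N = 1000 × √212.4612 ≈ 14,576.0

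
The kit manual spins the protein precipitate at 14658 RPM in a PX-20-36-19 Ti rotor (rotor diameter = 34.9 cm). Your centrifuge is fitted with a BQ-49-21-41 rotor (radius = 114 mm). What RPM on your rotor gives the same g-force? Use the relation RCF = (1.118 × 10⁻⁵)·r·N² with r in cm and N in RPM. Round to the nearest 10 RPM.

Original rotor: r = 34.9 / 2 = 17.45 cm
RCF = 1.118 × 10⁻⁵ × r × N²
RCF_original = 1.118 × 10⁻⁵ × 17.45 × (14658)² = 1.118 × 10⁻⁵ × 17.45 × 214,856,964 ≈ 41,916.7 × g
Your rotor: r = 114 mm = 11.4 cm
41,916.7 = 1.118 × 10⁻⁵ × 11.4 × N²
N² = 41,916.7 / (12.7452 × 10⁻⁵) = 328,882,246
N ≈ √328,882,246 ≈ 18,135.1

18140 RPM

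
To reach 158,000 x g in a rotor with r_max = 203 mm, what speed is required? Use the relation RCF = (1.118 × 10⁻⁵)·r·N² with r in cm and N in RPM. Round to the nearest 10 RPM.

r = 203 mm = 20.3 cm
158,000 = 1.118 × 10⁻⁵ × 20.3 × N²
N² = 158,000 / (22.6954 × 10⁻⁵) = 696,176,318
N ≈ √696,176,318 ≈ 26,385.2

≈ 26390 RPM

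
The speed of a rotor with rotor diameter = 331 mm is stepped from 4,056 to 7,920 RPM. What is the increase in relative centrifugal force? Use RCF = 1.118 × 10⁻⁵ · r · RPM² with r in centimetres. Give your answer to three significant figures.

≈ 8560 × g

r = 331 mm / 2 = 165.5 mm = 16.55 cm
RCF₁ = 1.118 × 10⁻⁵ × 16.55 × (4056)² = 1.118 × 10⁻⁵ × 16.55 × 16,451,136 ≈ 3,043.9 × g
RCF₂ = 1.118 × 10⁻⁵ × 16.55 × (7920)² = 1.118 × 10⁻⁵ × 16.55 × 62,726,400 ≈ 11,606.2 × g
Increase = 11,606.2 − 3,043.9 = 8,562.3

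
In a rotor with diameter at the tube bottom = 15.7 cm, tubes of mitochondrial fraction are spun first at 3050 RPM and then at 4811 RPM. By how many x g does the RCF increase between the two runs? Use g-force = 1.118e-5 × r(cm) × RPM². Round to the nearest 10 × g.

≈ 1210 x g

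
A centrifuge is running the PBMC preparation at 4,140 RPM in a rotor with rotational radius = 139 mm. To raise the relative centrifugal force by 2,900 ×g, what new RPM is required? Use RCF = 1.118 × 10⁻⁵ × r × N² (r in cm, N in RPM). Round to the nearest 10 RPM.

r = 139 mm = 13.9 cm
Current RCF = 1.118 × 10⁻⁵ × 13.9 × (4140)² = 1.118 × 10⁻⁵ × 13.9 × 17,139,600 ≈ 2,663.5 × g
Target RCF = 2,663.5 + 2,900 = 5,563.5 × g
N² = 5,563.5 / (15.5402 × 10⁻⁵) = 35,800,698
N ≈ √35,800,698 ≈ 5,983.4

5980 RPM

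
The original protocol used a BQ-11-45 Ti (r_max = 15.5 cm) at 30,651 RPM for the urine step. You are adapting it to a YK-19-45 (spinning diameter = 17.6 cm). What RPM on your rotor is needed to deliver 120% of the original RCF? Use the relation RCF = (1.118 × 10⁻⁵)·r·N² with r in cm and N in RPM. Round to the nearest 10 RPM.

44560 RPM

RCF_original = 1.118 × 10⁻⁵ × 15.5 × (30651)² = 1.118 × 10⁻⁵ × 15.5 × 939,483,801 ≈ 162,803.1 × g
Target RCF = 1.2 × 162,803.1 ≈ 195,363.7 × g
Your rotor: r = 17.6 / 2 = 8.8 cm
195,363.7 = 1.118 × 10⁻⁵ × 8.8 × N²
N² = 195,363.7 / (9.8384 × 10⁻⁵) = 1,985,726,338
N ≈ √1,985,726,338 ≈ 44,561.5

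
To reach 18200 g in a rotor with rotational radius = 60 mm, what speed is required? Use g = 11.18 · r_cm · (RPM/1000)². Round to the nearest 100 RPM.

r = 60 mm = 6.0 cm
RCF = 11.18 × r × (N/1000)²
18,200 = 11.18 × 6 × (N/1000)²
(N/1000)² = 18,200 / 67.08 = 271.3178
N = 1000 × √271.3178 ≈ 16,471.7

16500 RPM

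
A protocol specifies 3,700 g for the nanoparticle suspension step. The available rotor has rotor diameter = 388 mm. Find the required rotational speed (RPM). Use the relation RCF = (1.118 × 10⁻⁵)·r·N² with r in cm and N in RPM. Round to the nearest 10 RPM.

N ≈ 4130 RPM

r = 388 mm / 2 = 194 mm = 19.4 cm
3,700 = 1.118 × 10⁻⁵ × 19.4 × N²
N² = 3,700 / (21.6892 × 10⁻⁵) = 17,059,182
N ≈ √17,059,182 ≈ 4,130.3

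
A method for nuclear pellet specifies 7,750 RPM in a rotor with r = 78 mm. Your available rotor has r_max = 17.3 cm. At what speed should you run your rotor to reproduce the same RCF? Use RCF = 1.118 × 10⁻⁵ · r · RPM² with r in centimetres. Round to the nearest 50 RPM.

≈ 5200 RPM

Original rotor: r = 78 mm = 7.8 cm
RCF_original = 1.118 × 10⁻⁵ × 7.8 × (7750)² = 1.118 × 10⁻⁵ × 7.8 × 60,062,500 ≈ 5,237.7 × g
5,237.7 = 1.118 × 10⁻⁵ × 17.3 × N²
N² = 5,237.7 / (19.3414 × 10⁻⁵) = 27,080,253
N ≈ √27,080,253 ≈ 5,203.9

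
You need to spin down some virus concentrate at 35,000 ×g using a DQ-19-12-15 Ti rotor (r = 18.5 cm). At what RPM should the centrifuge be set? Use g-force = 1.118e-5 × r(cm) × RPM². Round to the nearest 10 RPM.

RCF = 1.118 × 10⁻⁵ × r × N²
35,000 = 1.118 × 10⁻⁵ × 18.5 × N²
N² = 35,000 / (20.683 × 10⁻⁵) = 169,221,099
N ≈ √169,221,099 ≈ 13,008.5

13010 RPM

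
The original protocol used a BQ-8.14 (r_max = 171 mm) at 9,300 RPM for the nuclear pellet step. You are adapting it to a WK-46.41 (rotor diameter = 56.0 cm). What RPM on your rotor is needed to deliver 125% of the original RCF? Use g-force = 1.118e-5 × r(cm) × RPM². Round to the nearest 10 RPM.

8130 RPM

Original rotor: r = 171 mm = 17.1 cm
RCF_original = 1.118 × 10⁻⁵ × 17.1 × (9300)² = 1.118 × 10⁻⁵ × 17.1 × 86,490,000 ≈ 16,535 × g
Target RCF = 1.25 × 16,535 ≈ 20,668.8 × g
Your rotor: r = 56.0 / 2 = 28 cm
20,668.8 = 1.118 × 10⁻⁵ × 28 × N²
N² = 20,668.8 / (31.304 × 10⁻⁵) = 66,026,067
N ≈ √66,026,067 ≈ 8,125.6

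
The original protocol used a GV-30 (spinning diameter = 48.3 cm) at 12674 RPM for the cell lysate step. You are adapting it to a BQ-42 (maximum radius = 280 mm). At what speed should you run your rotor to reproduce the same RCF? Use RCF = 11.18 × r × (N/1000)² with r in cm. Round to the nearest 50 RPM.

11750 RPM

Original rotor: r = 48.3 / 2 = 24.15 cm
RCF = 11.18 × r × (N/1000)²
RCF_original = 11.18 × 24.15 × (12.674)² = 11.18 × 24.15 × 160.630276 ≈ 43,369.7 × g
Your rotor: r = 280 mm = 28.0 cm
43,369.7 = 11.18 × 28 × (N/1000)²
(N/1000)² = 43,369.7 / 313.04 = 138.5436
N = 1000 × √138.5436 ≈ 11,770.5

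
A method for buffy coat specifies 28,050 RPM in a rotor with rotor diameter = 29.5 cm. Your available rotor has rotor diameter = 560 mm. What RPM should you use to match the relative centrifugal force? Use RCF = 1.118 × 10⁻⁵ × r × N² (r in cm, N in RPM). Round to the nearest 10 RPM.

20360 RPM

Original rotor: r = 29.5 / 2 = 14.75 cm
RCF = 1.118 × 10⁻⁵ × r × N²
RCF_original = 1.118 × 10⁻⁵ × 14.75 × (28050)² = 1.118 × 10⁻⁵ × 14.75 × 786,802,500 ≈ 129,747.7 × g
Your rotor: r = 560 mm / 2 = 280 mm = 28 cm
129,747.7 = 1.118 × 10⁻⁵ × 28 × N²
N² = 129,747.7 / (31.304 × 10⁻⁵) = 414,476,425
N ≈ √414,476,425 ≈ 20,358.7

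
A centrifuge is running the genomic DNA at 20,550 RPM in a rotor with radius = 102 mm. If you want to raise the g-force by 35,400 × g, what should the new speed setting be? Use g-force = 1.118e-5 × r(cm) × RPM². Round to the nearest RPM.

r = 102 mm = 10.2 cm
Current RCF = 1.118 × 10⁻⁵ × 10.2 × (20550)² = 1.118 × 10⁻⁵ × 10.2 × 422,302,500 ≈ 48,157.7 × g
Target RCF = 48,157.7 + 35,400 = 83,557.7 × g
N² = 83,557.7 / (11.4036 × 10⁻⁵) = 732,730,892
N ≈ √732,730,892 ≈ 27,069.0

N₂ ≈ 27069 RPM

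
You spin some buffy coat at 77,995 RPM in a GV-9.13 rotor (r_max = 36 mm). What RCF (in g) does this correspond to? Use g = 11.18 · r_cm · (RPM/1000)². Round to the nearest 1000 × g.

245000 g

r = 36 mm = 3.6 cm
RCF = 11.18 × 3.6 × (77.995)² = 11.18 × 3.6 × 6,083.220025 ≈ 244,837.4 × g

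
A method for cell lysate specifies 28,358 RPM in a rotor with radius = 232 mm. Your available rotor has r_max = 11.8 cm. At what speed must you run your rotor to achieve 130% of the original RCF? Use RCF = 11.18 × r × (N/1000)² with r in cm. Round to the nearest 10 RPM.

≈ 45340 RPM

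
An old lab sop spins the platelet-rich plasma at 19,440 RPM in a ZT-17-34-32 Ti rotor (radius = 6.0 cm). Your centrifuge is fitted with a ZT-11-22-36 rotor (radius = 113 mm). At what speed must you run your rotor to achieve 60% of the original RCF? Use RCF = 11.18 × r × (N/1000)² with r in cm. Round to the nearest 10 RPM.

10970 RPM

RCF_original = 11.18 × 6 × (19.44)² = 11.18 × 6 × 377.9136 ≈ 25,350.4 × g
Target RCF = 0.6 × 25,350.4 ≈ 15,210.2 × g
Your rotor: r = 113 mm = 11.3 cm
15,210.2 = 11.18 × 11.3 × (N/1000)²
(N/1000)² = 15,210.2 / 126.334 = 120.3967
N = 1000 × √120.3967 ≈ 10,972.5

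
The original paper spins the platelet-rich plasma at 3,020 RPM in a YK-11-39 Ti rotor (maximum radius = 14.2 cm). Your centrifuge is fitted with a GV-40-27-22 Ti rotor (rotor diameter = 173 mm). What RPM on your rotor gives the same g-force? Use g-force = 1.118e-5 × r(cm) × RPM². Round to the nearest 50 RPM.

≈ 3850 RPM

RCF = 1.118 × 10⁻⁵ × r × N²
RCF_original = 1.118 × 10⁻⁵ × 14.2 × (3020)² = 1.118 × 10⁻⁵ × 14.2 × 9,120,400 ≈ 1,447.9 × g
Your rotor: r = 173 mm / 2 = 86.5 mm = 8.65 cm
1,447.9 = 1.118 × 10⁻⁵ × 8.65 × N²
N² = 1,447.9 / (9.6707 × 10⁻⁵) = 14,972,029
N ≈ √14,972,029 ≈ 3,869.4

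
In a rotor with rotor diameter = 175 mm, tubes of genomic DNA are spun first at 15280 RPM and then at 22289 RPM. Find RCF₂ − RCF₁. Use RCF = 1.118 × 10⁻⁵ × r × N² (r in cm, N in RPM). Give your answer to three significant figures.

25800 ×g

r = 175 mm / 2 = 87.5 mm = 8.75 cm
RCF₁ = 1.118 × 10⁻⁵ × 8.75 × (15280)² = 1.118 × 10⁻⁵ × 8.75 × 233,478,400 ≈ 22,840 × g
RCF₂ = 1.118 × 10⁻⁵ × 8.75 × (22289)² = 1.118 × 10⁻⁵ × 8.75 × 496,799,521 ≈ 48,599.4 × g
Increase = 48,599.4 − 22,840 = 25,759.4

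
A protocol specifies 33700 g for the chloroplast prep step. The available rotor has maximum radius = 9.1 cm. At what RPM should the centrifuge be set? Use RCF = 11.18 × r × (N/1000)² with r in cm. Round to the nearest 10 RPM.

N ≈ 18200 RPM

RCF = 11.18 × r × (N/1000)²
33,700 = 11.18 × 9.1 × (N/1000)²
(N/1000)² = 33,700 / 101.738 = 331.243
N = 1000 × √331.243 ≈ 18,200.1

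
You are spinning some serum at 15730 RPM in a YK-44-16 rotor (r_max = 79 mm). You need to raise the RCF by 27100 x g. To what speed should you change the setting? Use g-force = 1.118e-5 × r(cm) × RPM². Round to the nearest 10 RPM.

r = 79 mm = 7.9 cm
Current RCF = 1.118 × 10⁻⁵ × 7.9 × (15730)² = 1.118 × 10⁻⁵ × 7.9 × 247,432,900 ≈ 21,853.8 × g
Target RCF = 21,853.8 + 27,100 = 48,953.8 × g
N² = 48,953.8 / (8.8322 × 10⁻⁵) = 554,265,076
N ≈ √554,265,076 ≈ 23,542.8

23540 RPM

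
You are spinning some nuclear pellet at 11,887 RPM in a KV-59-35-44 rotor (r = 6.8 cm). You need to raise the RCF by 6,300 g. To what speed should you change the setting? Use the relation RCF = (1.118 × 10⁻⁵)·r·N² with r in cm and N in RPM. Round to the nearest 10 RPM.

Current RCF = 1.118 × 10⁻⁵ × 6.8 × (11887)² = 1.118 × 10⁻⁵ × 6.8 × 141,300,769 ≈ 10,742.2 × g
Target RCF = 10,742.2 + 6,300 = 17,042.2 × g
N² = 17,042.2 / (7.6024 × 10⁻⁵) = 224,168,684
N ≈ √224,168,684 ≈ 14,972.3

14970 RPM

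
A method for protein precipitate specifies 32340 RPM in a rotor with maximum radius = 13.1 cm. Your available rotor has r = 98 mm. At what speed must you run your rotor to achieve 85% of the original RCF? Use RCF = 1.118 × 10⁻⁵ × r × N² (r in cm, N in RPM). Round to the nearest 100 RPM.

RCF = 1.118 × 10⁻⁵ × r × N²
RCF_original = 1.118 × 10⁻⁵ × 13.1 × (32340)² = 1.118 × 10⁻⁵ × 13.1 × 1,045,875,600 ≈ 153,176.8 × g
Target RCF = 0.85 × 153,176.8 ≈ 130,200.3 × g
Your rotor: r = 98 mm = 9.8 cm
130,200.3 = 1.118 × 10⁻⁵ × 9.8 × N²
N² = 130,200.3 / (10.9564 × 10⁻⁵) = 1,188,349,275
N ≈ √1,188,349,275 ≈ 34,472.4

≈ 34500 RPM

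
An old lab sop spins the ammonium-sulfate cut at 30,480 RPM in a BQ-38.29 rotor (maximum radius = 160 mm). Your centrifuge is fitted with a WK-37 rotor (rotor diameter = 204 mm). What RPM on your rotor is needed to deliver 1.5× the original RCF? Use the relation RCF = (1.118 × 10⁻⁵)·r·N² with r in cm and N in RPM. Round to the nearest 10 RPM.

46750 RPM

Original rotor: r = 160 mm = 16.0 cm
RCF_original = 1.118 × 10⁻⁵ × 16 × (30480)² = 1.118 × 10⁻⁵ × 16 × 929,030,400 ≈ 166,185 × g
Target RCF = 1.5 × 166,185 ≈ 249,277.5 × g
Your rotor: r = 204 mm / 2 = 102 mm = 10.2 cm
249,277.5 = 1.118 × 10⁻⁵ × 10.2 × N²
N² = 249,277.5 / (11.4036 × 10⁻⁵) = 2,185,954,435
N ≈ √2,185,954,435 ≈ 46,754.2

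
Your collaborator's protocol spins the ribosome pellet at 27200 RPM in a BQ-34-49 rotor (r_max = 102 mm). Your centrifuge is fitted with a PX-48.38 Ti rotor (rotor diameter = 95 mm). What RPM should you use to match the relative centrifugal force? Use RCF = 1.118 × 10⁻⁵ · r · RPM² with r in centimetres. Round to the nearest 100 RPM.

Original rotor: r = 102 mm = 10.2 cm
RCF_original = 1.118 × 10⁻⁵ × 10.2 × (27200)² = 1.118 × 10⁻⁵ × 10.2 × 739,840,000 ≈ 84,368.4 × g
Your rotor: r = 95 mm / 2 = 47.5 mm = 4.75 cm
84,368.4 = 1.118 × 10⁻⁵ × 4.75 × N²
N² = 84,368.4 / (5.3105 × 10⁻⁵) = 1,588,709,161
N ≈ √1,588,709,161 ≈ 39,858.6

39900 RPM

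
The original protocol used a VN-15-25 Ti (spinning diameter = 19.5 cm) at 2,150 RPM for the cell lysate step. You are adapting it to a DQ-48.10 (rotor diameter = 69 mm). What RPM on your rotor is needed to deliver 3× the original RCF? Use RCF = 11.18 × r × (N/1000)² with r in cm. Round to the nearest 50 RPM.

6250 RPM

Original rotor: r = 19.5 / 2 = 9.75 cm
RCF = 11.18 × r × (N/1000)²
RCF_original = 11.18 × 9.75 × (2.15)² = 11.18 × 9.75 × 4.6225 ≈ 503.9 × g
Target RCF = 3 × 503.9 ≈ 1,511.7 × g
Your rotor: r = 69 mm / 2 = 34.5 mm = 3.45 cm
1,511.7 = 11.18 × 3.45 × (N/1000)²
(N/1000)² = 1,511.7 / 38.571 = 39.19266
N = 1000 × √39.19266 ≈ 6,260.4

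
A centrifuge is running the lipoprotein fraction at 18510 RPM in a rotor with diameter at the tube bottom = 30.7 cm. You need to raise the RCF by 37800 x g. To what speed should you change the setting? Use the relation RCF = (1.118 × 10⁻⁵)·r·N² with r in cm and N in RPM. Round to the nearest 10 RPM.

r = 30.7 / 2 = 15.35 cm
Current RCF = 1.118 × 10⁻⁵ × 15.35 × (18510)² = 1.118 × 10⁻⁵ × 15.35 × 342,620,100 ≈ 58,798.1 × g
Target RCF = 58,798.1 + 37,800 = 96,598.1 × g
N² = 96,598.1 / (17.1613 × 10⁻⁵) = 562,883,348
N ≈ √562,883,348 ≈ 23,725.2

≈ 23730 RPM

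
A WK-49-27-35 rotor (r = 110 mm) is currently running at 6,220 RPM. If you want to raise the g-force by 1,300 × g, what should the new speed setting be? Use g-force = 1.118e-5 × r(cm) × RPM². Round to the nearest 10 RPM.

r = 110 mm = 11.0 cm
Current RCF = 1.118 × 10⁻⁵ × 11 × (6220)² = 1.118 × 10⁻⁵ × 11 × 38,688,400 ≈ 4,757.9 × g
Target RCF = 4,757.9 + 1,300 = 6,057.9 × g
N² = 6,057.9 / (12.298 × 10⁻⁵) = 49,259,229
N ≈ √49,259,229 ≈ 7,018.5

N₂ ≈ 7020 RPM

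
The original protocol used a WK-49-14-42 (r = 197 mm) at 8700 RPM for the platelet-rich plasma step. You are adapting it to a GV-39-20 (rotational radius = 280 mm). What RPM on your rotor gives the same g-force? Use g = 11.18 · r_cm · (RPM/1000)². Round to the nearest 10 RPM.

Original rotor: r = 197 mm = 19.7 cm
RCF_original = 11.18 × 19.7 × (8.7)² = 11.18 × 19.7 × 75.69 ≈ 16,670.4 × g
Your rotor: r = 280 mm = 28.0 cm
16,670.4 = 11.18 × 28 × (N/1000)²
(N/1000)² = 16,670.4 / 313.04 = 53.25326
N = 1000 × √53.25326 ≈ 7,297.5

7300 RPM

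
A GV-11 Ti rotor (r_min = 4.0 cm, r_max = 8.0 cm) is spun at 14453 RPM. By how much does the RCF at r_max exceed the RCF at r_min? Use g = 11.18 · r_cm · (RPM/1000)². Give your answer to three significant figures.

≈ 9340 ×g

ΔRCF = 11.18 × (r_max − r_min) × (N/1000)² = 11.18 × 4.0 × 208.889209 ≈ 9,341.5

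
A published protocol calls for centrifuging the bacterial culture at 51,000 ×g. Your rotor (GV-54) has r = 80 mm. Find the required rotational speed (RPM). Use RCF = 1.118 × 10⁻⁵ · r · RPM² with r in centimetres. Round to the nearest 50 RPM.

r = 80 mm = 8.0 cm
51,000 = 1.118 × 10⁻⁵ × 8 × N²
N² = 51,000 / (8.944 × 10⁻⁵) = 570,214,669
N ≈ √570,214,669 ≈ 23,879.2

≈ 23900 RPM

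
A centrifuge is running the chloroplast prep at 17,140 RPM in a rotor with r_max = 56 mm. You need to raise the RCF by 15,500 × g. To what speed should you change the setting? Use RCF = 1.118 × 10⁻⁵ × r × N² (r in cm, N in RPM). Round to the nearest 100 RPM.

r = 56 mm = 5.6 cm
Current RCF = 1.118 × 10⁻⁵ × 5.6 × (17140)² = 1.118 × 10⁻⁵ × 5.6 × 293,779,600 ≈ 18,393 × g
Target RCF = 18,393 + 15,500 = 33,893 × g
N² = 33,893 / (6.2608 × 10⁻⁵) = 541,352,543
N ≈ √541,352,543 ≈ 23,267.0

23300 RPM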